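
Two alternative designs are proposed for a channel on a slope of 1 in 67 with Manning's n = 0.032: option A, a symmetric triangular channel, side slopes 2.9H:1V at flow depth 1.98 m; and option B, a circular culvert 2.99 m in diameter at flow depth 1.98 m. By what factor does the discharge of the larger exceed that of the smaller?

2.42

Channel A: For a triangular section with side slope z = 2.9: A = zy² = 2.9×1.98² = 11.37 m²; P = 2y√(1+z²) = 2×1.98×3.068 = 12.15 m. Hydraulic radius R = A/P = 11.37/12.15 = 0.9359 m. Q_A = (1/0.032)·11.37·0.9359^(2/3)·√0.01493 = 41.53 m³/s.
Channel B: For a circular section of diameter D = 2.99 m at depth y = 1.98 m, the central angle is θ = 2 arccos(1 − 2y/D) = 3.802 rad. Then A = (D²/8)(θ − sin θ) = 4.935 m² and P = Dθ/2 = 5.685 m. Hydraulic radius R = A/P = 4.935/5.685 = 0.8682 m. Q_B = (1/0.032)·4.935·0.8682^(2/3)·√0.01493 = 17.15 m³/s.
The larger discharge is 41.53 m³/s and the smaller is 17.15 m³/s; the ratio is 2.42.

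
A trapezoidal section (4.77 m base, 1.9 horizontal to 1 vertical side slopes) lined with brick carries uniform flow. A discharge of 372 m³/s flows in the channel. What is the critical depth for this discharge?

At critical depth, Q² T / (g A³) = 1, i.e. A³/T = Q²/g = 372²/9.81 = 14110.
Try y = 6.17 m: A³/T = 37350 — too large.
Try y = 4.91 m: A³/T = 14160 — close enough.

y_c = 4.91 m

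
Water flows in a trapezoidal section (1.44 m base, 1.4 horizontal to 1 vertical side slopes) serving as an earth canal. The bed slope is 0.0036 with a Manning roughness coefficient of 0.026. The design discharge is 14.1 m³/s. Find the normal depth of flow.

Manning's equation rearranged: A R^(2/3) = nQ / (1·√S) = 0.026 × 14.1 / (√0.0036) = 6.11.
Try y = 1.96 m: A R^(2/3) = 8.212 — too large.
Try y = 1.21 m: A R^(2/3) = 2.923 — too small.
Try y = 1.71 m: A R^(2/3) = 6.09 — ≈ 6.11.

y_n = 1.71 m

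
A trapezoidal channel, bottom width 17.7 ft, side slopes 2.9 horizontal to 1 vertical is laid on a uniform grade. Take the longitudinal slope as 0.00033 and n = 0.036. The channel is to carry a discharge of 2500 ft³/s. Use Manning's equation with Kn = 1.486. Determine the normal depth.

Manning's equation rearranged: A R^(2/3) = nQ / (1.486·√S) = 0.036 × 2500 / (1.486 × √0.00033) = 3334.
Trying y = 12.1 ft: A R^(2/3) = 2326 — short.
Trying y = 14.2 ft: A R^(2/3) = 3338 — close enough.

y_n = 14.2 ft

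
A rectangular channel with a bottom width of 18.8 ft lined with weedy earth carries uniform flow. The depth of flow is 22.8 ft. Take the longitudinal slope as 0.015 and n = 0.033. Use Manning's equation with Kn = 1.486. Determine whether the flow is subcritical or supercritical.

subcritical

Flow area A = b·y = 18.8 × 22.8 = 428.6 ft². Wetted perimeter P = b + 2y = 18.8 + 2×22.8 = 64.4 ft.
Hydraulic radius R = A/P = 428.6/64.4 = 6.656 ft.
V = (1.486/n) R^(2/3) √S = (1.486/0.033) × 6.656^(2/3) × √0.015 = 19.51 ft/s. Hydraulic depth D_h = A/T = 428.6/18.8 = 22.8 ft.
Froude number Fr = V/√(g·D_h) = 19.51/√(32.2×22.8) = 0.72, which is less than 1, so the flow is subcritical.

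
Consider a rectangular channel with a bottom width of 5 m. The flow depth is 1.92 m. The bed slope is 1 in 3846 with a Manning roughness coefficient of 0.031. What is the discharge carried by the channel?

Q = 5.28 m³/s

Flow area A = b·y = 5 × 1.92 = 9.6 m². Wetted perimeter P = b + 2y = 5 + 2×1.92 = 8.84 m.
Hydraulic radius R = A/P = 9.6/8.84 = 1.086 m.
Manning's equation: Q = (1/n) A R^(2/3) S^(1/2) = (1/0.031) × 9.6 × 1.086^(2/3) × 0.00026^(1/2) = 5.28 m³/s.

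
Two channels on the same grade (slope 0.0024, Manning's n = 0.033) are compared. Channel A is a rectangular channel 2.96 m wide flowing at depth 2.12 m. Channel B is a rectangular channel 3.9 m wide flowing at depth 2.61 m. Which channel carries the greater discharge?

channel B

Channel A: Flow area A = b·y = 2.96 × 2.12 = 6.275 m². Wetted perimeter P = b + 2y = 2.96 + 2×2.12 = 7.2 m. Hydraulic radius R = A/P = 6.275/7.2 = 0.8716 m. Q_A = (1/0.033)·6.275·0.8716^(2/3)·√0.0024 = 8.5 m³/s.
Channel B: Flow area A = b·y = 3.9 × 2.61 = 10.18 m². Wetted perimeter P = b + 2y = 3.9 + 2×2.61 = 9.12 m. Hydraulic radius R = A/P = 10.18/9.12 = 1.116 m. Q_B = (1/0.033)·10.18·1.116^(2/3)·√0.0024 = 16.26 m³/s.
Q_A = 8.5 m³/s vs Q_B = 16.26 m³/s, so channel B carries more.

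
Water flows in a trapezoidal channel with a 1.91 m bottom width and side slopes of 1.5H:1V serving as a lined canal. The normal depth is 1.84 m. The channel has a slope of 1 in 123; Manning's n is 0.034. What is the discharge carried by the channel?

Q = 22.9 m³/s

With bottom width b = 1.91 m and side slope z = 1.5: A = (b + zy)y = (1.91 + 1.5×1.84)×1.84 = 8.593 m²; P = b + 2y√(1+z²) = 1.91 + 2×1.84×1.803 = 8.544 m.
Hydraulic radius R = A/P = 8.593/8.544 = 1.006 m.
Manning's equation: Q = (1/n) A R^(2/3) S^(1/2) = (1/0.034) × 8.593 × 1.006^(2/3) × 0.00813^(1/2) = 22.9 m³/s.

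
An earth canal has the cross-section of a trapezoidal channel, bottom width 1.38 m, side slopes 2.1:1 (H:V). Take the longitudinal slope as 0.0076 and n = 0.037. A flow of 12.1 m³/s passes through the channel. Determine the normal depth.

y_n = 1.41 m

Manning's equation rearranged: A R^(2/3) = nQ / (1·√S) = 0.037 × 12.1 / (√0.0076) = 5.135.
Try y = 1.09 m: A R^(2/3) = 2.908 — low.
Try y = 1.61 m: A R^(2/3) = 6.955 — high.
Try y = 1.41 m: A R^(2/3) = 5.146 — ≈ 5.135.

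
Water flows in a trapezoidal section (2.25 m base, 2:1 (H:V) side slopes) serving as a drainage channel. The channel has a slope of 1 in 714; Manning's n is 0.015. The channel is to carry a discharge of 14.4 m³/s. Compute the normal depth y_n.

y_n = 1.35 m

Manning's equation rearranged: A R^(2/3) = nQ / (1·√S) = 0.015 × 14.4 / (√0.001401) = 5.772.
Try y = 1.46 m: A R^(2/3) = 6.825 — over.
Try y = 1.35 m: A R^(2/3) = 5.789 — matches.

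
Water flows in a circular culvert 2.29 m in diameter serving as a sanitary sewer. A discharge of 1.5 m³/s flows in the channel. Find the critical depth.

At critical depth, Q² T / (g A³) = 1, i.e. A³/T = Q²/g = 1.5²/9.81 = 0.2294.
At y = 0.476 m: A³/T = 0.128 — low.
At y = 0.621 m: A³/T = 0.3613 — high.
At y = 0.553 m: A³/T = 0.23 — ≈ 0.2294.

y_c = 0.553 m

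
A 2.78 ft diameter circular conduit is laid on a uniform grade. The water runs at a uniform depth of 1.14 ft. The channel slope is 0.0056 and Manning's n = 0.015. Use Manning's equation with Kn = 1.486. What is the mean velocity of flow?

V = 5.31 ft/s

For a circular section of diameter D = 2.78 ft at depth y = 1.14 ft, the central angle is θ = 2 arccos(1 − 2y/D) = 2.78 rad. Then A = (D²/8)(θ − sin θ) = 2.344 ft² and P = Dθ/2 = 3.864 ft.
Hydraulic radius R = A/P = 2.344/3.864 = 0.6065 ft.
From Manning's equation, V = (1.486/n) R^(2/3) S^(1/2) = (1.486/0.015) × 0.6065^(2/3) × 0.0056^(1/2) = 5.31 ft/s.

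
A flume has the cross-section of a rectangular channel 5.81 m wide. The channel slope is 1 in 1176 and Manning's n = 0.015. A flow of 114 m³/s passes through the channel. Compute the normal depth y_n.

y_n = 6.37 m

Manning's equation rearranged: A R^(2/3) = nQ / (1·√S) = 0.015 × 114 / (√0.0008503) = 58.64.
At y = 8.08 m: A R^(2/3) = 77.88 — too large.
At y = 4.38 m: A R^(2/3) = 36.91 — too small.
At y = 6.37 m: A R^(2/3) = 58.65 — close enough.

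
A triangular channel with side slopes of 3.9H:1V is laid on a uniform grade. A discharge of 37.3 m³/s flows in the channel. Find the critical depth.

y_c = 1.8 m

At critical depth, Q² T / (g A³) = 1, i.e. A³/T = Q²/g = 37.3²/9.81 = 141.8.
At y = 2.29 m: A³/T = 478.9 — high.
At y = 1.8 m: A³/T = 143.7 — matches.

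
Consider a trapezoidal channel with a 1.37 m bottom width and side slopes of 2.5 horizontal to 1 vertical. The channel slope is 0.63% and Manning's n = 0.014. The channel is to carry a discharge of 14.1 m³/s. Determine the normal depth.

Manning's equation rearranged: A R^(2/3) = nQ / (1·√S) = 0.014 × 14.1 / (√0.0063) = 2.487.
Trying y = 0.706 m: A R^(2/3) = 1.257 — too small.
Trying y = 1.11 m: A R^(2/3) = 3.368 — too large.
Trying y = 0.968 m: A R^(2/3) = 2.485 — matches.

y_n = 0.968 m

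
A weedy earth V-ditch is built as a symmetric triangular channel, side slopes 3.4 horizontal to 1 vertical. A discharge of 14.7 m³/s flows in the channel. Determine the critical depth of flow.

At critical depth, Q² T / (g A³) = 1, i.e. A³/T = Q²/g = 14.7²/9.81 = 22.03.
Try y = 1.42 m: A³/T = 33.37 — high.
Try y = 1.06 m: A³/T = 7.735 — low.
Try y = 1.31 m: A³/T = 22.3 — ≈ 22.03.

y_c = 1.31 m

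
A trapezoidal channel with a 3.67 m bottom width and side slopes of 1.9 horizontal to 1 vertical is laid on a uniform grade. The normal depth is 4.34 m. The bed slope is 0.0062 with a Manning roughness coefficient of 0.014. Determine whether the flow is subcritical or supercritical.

With bottom width b = 3.67 m and side slope z = 1.9: A = (b + zy)y = (3.67 + 1.9×4.34)×4.34 = 51.72 m²; P = b + 2y√(1+z²) = 3.67 + 2×4.34×2.147 = 22.31 m.
Hydraulic radius R = A/P = 51.72/22.31 = 2.318 m.
V = (1/n) R^(2/3) √S = (1/0.014) × 2.318^(2/3) × √0.0062 = 9.852 m/s. Hydraulic depth D_h = A/T = 51.72/20.16 = 2.565 m.
Froude number Fr = V/√(g·D_h) = 9.852/√(9.81×2.565) = 1.96, which is greater than 1, so the flow is supercritical.

supercritical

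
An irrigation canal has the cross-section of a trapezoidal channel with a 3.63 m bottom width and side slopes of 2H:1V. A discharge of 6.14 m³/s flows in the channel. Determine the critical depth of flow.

At critical depth, Q² T / (g A³) = 1, i.e. A³/T = Q²/g = 6.14²/9.81 = 3.843.
Try y = 0.749 m: A³/T = 8.551 — over.
Try y = 0.408 m: A³/T = 1.134 — short.
Try y = 0.591 m: A³/T = 3.837 — close enough.

y_c = 0.591 m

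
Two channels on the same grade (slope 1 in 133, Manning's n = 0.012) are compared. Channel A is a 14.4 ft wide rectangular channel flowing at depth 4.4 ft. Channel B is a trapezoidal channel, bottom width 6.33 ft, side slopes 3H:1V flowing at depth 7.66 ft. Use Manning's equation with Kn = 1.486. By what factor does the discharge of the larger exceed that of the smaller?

4.64

Channel A: Flow area A = b·y = 14.4 × 4.4 = 63.36 ft². Wetted perimeter P = b + 2y = 14.4 + 2×4.4 = 23.2 ft. Hydraulic radius R = A/P = 63.36/23.2 = 2.731 ft. Q_A = (1.486/0.012)·63.36·2.731^(2/3)·√0.007519 = 1329 ft³/s.
Channel B: With bottom width b = 6.33 ft and side slope z = 3: A = (b + zy)y = (6.33 + 3×7.66)×7.66 = 224.5 ft²; P = b + 2y√(1+z²) = 6.33 + 2×7.66×3.162 = 54.78 ft. Hydraulic radius R = A/P = 224.5/54.78 = 4.099 ft. Q_B = (1.486/0.012)·224.5·4.099^(2/3)·√0.007519 = 6174 ft³/s.
The larger discharge is 6174 ft³/s and the smaller is 1329 ft³/s; the ratio is 4.64.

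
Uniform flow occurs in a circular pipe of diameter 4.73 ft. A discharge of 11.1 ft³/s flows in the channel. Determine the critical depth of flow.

y_c = 0.927 ft

At critical depth, Q² T / (g A³) = 1, i.e. A³/T = Q²/g = 11.1²/32.2 = 3.826.
At y = 1.18 ft: A³/T = 9.815 — too large.
At y = 0.927 ft: A³/T = 3.822 — close enough.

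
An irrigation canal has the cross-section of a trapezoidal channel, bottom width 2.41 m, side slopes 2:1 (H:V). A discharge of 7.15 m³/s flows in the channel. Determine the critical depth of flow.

At critical depth, Q² T / (g A³) = 1, i.e. A³/T = Q²/g = 7.15²/9.81 = 5.211.
Try y = 0.603 m: A³/T = 2.15 — low.
Try y = 0.969 m: A³/T = 11.9 — high.
Try y = 0.774 m: A³/T = 5.222 — close enough.

y_c = 0.774 m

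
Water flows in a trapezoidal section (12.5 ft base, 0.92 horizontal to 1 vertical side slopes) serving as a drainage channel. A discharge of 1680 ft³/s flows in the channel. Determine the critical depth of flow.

y_c = 6.91 ft

At critical depth, Q² T / (g A³) = 1, i.e. A³/T = Q²/g = 1680²/32.2 = 87650.
Trying y = 8.83 ft: A³/T = 210100 — high.
Trying y = 5.46 ft: A³/T = 38850 — low.
Trying y = 6.91 ft: A³/T = 87740 — close enough.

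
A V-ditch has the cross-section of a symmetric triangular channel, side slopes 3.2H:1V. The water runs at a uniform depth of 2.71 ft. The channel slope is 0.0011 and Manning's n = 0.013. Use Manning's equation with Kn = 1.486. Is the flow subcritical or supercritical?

subcritical

For a triangular section with side slope z = 3.2: A = zy² = 3.2×2.71² = 23.5 ft²; P = 2y√(1+z²) = 2×2.71×3.353 = 18.17 ft.
Hydraulic radius R = A/P = 23.5/18.17 = 1.293 ft.
V = (1.486/n) R^(2/3) √S = (1.486/0.013) × 1.293^(2/3) × √0.0011 = 4.5 ft/s. Hydraulic depth D_h = A/T = 23.5/17.34 = 1.355 ft.
Froude number Fr = V/√(g·D_h) = 4.5/√(32.2×1.355) = 0.681, which is less than 1, so the flow is subcritical.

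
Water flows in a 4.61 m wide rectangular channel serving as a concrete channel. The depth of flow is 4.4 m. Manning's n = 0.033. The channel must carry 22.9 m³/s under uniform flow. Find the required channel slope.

Flow area A = b·y = 4.61 × 4.4 = 20.28 m². Wetted perimeter P = b + 2y = 4.61 + 2×4.4 = 13.41 m.
Hydraulic radius R = A/P = 20.28/13.41 = 1.513 m.
From Manning's equation, S = [nQ / (1 A R^(2/3))]² = [0.033 × 22.9 / (1 × 20.28 × 1.513^(2/3))]² = 0.000799.

S = 0.000799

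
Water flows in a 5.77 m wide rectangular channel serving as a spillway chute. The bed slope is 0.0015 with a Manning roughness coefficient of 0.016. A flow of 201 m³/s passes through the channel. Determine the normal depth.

Manning's equation rearranged: A R^(2/3) = nQ / (1·√S) = 0.016 × 201 / (√0.0015) = 83.04.
Trying y = 6.32 m: A R^(2/3) = 57.52 — too small.
Trying y = 9.64 m: A R^(2/3) = 94.67 — too large.
Trying y = 8.61 m: A R^(2/3) = 83.04 — ≈ 83.04.

y_n = 8.61 m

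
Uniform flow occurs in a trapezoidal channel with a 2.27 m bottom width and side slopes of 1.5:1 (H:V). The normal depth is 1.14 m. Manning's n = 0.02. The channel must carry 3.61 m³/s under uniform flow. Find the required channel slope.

S = 0.000399

With bottom width b = 2.27 m and side slope z = 1.5: A = (b + zy)y = (2.27 + 1.5×1.14)×1.14 = 4.537 m²; P = b + 2y√(1+z²) = 2.27 + 2×1.14×1.803 = 6.38 m.
Hydraulic radius R = A/P = 4.537/6.38 = 0.7111 m.
From Manning's equation, S = [nQ / (1 A R^(2/3))]² = [0.02 × 3.61 / (1 × 4.537 × 0.7111^(2/3))]² = 0.000399.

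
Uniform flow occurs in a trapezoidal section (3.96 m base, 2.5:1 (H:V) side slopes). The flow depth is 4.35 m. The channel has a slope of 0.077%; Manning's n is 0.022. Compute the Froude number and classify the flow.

subcritical

With bottom width b = 3.96 m and side slope z = 2.5: A = (b + zy)y = (3.96 + 2.5×4.35)×4.35 = 64.53 m²; P = b + 2y√(1+z²) = 3.96 + 2×4.35×2.693 = 27.39 m.
Hydraulic radius R = A/P = 64.53/27.39 = 2.356 m.
V = (1/n) R^(2/3) √S = (1/0.022) × 2.356^(2/3) × √0.00077 = 2.234 m/s. Hydraulic depth D_h = A/T = 64.53/25.71 = 2.51 m.
Froude number Fr = V/√(g·D_h) = 2.234/√(9.81×2.51) = 0.45, which is less than 1, so the flow is subcritical.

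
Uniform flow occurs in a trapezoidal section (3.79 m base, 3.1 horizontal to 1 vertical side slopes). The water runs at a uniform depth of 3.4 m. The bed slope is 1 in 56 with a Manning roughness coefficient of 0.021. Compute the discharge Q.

Q = 472 m³/s

With bottom width b = 3.79 m and side slope z = 3.1: A = (b + zy)y = (3.79 + 3.1×3.4)×3.4 = 48.72 m²; P = b + 2y√(1+z²) = 3.79 + 2×3.4×3.257 = 25.94 m.
Hydraulic radius R = A/P = 48.72/25.94 = 1.878 m.
Manning's equation: Q = (1/n) A R^(2/3) S^(1/2) = (1/0.021) × 48.72 × 1.878^(2/3) × 0.01786^(1/2) = 472 m³/s.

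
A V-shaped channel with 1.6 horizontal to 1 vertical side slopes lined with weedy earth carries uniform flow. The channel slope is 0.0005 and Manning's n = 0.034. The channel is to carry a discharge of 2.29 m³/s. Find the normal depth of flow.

Manning's equation rearranged: A R^(2/3) = nQ / (1·√S) = 0.034 × 2.29 / (√0.0005) = 3.482.
Trying y = 1.36 m: A R^(2/3) = 2.05 — too small.
Trying y = 1.83 m: A R^(2/3) = 4.524 — too large.
Trying y = 1.66 m: A R^(2/3) = 3.489 — matches.

y_n = 1.66 m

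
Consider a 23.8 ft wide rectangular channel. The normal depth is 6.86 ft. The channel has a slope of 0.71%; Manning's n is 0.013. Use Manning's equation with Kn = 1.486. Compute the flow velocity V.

V = 25.7 ft/s

Flow area A = b·y = 23.8 × 6.86 = 163.3 ft². Wetted perimeter P = b + 2y = 23.8 + 2×6.86 = 37.52 ft.
Hydraulic radius R = A/P = 163.3/37.52 = 4.351 ft.
From Manning's equation, V = (1.486/n) R^(2/3) S^(1/2) = (1.486/0.013) × 4.351^(2/3) × 0.0071^(1/2) = 25.7 ft/s.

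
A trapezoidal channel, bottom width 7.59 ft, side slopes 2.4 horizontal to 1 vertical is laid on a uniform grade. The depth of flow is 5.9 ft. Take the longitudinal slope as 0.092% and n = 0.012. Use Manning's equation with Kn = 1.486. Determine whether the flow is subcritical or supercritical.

With bottom width b = 7.59 ft and side slope z = 2.4: A = (b + zy)y = (7.59 + 2.4×5.9)×5.9 = 128.3 ft²; P = b + 2y√(1+z²) = 7.59 + 2×5.9×2.6 = 38.27 ft.
Hydraulic radius R = A/P = 128.3/38.27 = 3.353 ft.
V = (1.486/n) R^(2/3) √S = (1.486/0.012) × 3.353^(2/3) × √0.00092 = 8.415 ft/s. Hydraulic depth D_h = A/T = 128.3/35.91 = 3.574 ft.
Froude number Fr = V/√(g·D_h) = 8.415/√(32.2×3.574) = 0.784, which is less than 1, so the flow is subcritical.

subcritical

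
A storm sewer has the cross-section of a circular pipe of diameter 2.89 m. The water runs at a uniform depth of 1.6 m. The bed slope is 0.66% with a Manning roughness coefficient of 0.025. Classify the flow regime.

subcritical

For a circular section of diameter D = 2.89 m at depth y = 1.6 m, the central angle is θ = 2 arccos(1 − 2y/D) = 3.357 rad. Then A = (D²/8)(θ − sin θ) = 3.727 m² and P = Dθ/2 = 4.85 m.
Hydraulic radius R = A/P = 3.727/4.85 = 0.7684 m.
V = (1/n) R^(2/3) √S = (1/0.025) × 0.7684^(2/3) × √0.0066 = 2.726 m/s. Hydraulic depth D_h = A/T = 3.727/2.873 = 1.297 m.
Froude number Fr = V/√(g·D_h) = 2.726/√(9.81×1.297) = 0.764, which is less than 1, so the flow is subcritical.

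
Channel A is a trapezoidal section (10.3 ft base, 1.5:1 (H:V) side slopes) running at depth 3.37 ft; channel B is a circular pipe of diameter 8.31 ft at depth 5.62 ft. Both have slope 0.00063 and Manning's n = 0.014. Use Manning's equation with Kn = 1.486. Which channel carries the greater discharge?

Channel A: With bottom width b = 10.3 ft and side slope z = 1.5: A = (b + zy)y = (10.3 + 1.5×3.37)×3.37 = 51.75 ft²; P = b + 2y√(1+z²) = 10.3 + 2×3.37×1.803 = 22.45 ft. Hydraulic radius R = A/P = 51.75/22.45 = 2.305 ft. Q_A = (1.486/0.014)·51.75·2.305^(2/3)·√0.00063 = 240.6 ft³/s.
Channel B: For a circular section of diameter D = 8.31 ft at depth y = 5.62 ft, the central angle is θ = 2 arccos(1 − 2y/D) = 3.862 rad. Then A = (D²/8)(θ − sin θ) = 39.04 ft² and P = Dθ/2 = 16.05 ft. Hydraulic radius R = A/P = 39.04/16.05 = 2.432 ft. Q_B = (1.486/0.014)·39.04·2.432^(2/3)·√0.00063 = 188.1 ft³/s.
Q_A = 240.6 ft³/s vs Q_B = 188.1 ft³/s, so channel A carries more.

channel A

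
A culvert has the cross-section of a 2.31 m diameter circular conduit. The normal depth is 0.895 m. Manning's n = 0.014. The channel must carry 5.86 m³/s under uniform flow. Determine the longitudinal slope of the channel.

S = 0.00789

For a circular section of diameter D = 2.31 m at depth y = 0.895 m, the central angle is θ = 2 arccos(1 − 2y/D) = 2.687 rad. Then A = (D²/8)(θ − sin θ) = 1.5 m² and P = Dθ/2 = 3.104 m.
Hydraulic radius R = A/P = 1.5/3.104 = 0.4832 m.
From Manning's equation, S = [nQ / (1 A R^(2/3))]² = [0.014 × 5.86 / (1 × 1.5 × 0.4832^(2/3))]² = 0.00789.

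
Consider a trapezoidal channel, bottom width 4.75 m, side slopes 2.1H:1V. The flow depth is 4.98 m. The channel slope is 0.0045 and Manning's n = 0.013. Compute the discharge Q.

Q = 760 m³/s

With bottom width b = 4.75 m and side slope z = 2.1: A = (b + zy)y = (4.75 + 2.1×4.98)×4.98 = 75.74 m²; P = b + 2y√(1+z²) = 4.75 + 2×4.98×2.326 = 27.92 m.
Hydraulic radius R = A/P = 75.74/27.92 = 2.713 m.
Manning's equation: Q = (1/n) A R^(2/3) S^(1/2) = (1/0.013) × 75.74 × 2.713^(2/3) × 0.0045^(1/2) = 760 m³/s.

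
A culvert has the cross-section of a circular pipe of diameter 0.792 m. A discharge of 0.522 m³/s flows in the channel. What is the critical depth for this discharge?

At critical depth, Q² T / (g A³) = 1, i.e. A³/T = Q²/g = 0.522²/9.81 = 0.02778.
Trying y = 0.356 m: A³/T = 0.01256 — too small.
Trying y = 0.438 m: A³/T = 0.02773 — ≈ 0.02778.

y_c = 0.438 m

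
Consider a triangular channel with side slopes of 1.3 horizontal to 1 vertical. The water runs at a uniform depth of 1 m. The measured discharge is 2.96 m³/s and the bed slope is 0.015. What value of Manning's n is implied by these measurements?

n = 0.029

For a triangular section with side slope z = 1.3: A = zy² = 1.3×1² = 1.3 m²; P = 2y√(1+z²) = 2×1×1.64 = 3.28 m.
Hydraulic radius R = A/P = 1.3/3.28 = 0.3963 m.
Rearranging Manning's equation: n = (1/Q) A R^(2/3) S^(1/2) = (1/2.96) × 1.3 × 0.3963^(2/3) × √0.015 = 0.029.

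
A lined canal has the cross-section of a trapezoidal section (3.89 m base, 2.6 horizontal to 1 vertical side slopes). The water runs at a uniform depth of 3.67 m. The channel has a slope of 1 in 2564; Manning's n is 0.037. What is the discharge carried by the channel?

With bottom width b = 3.89 m and side slope z = 2.6: A = (b + zy)y = (3.89 + 2.6×3.67)×3.67 = 49.3 m²; P = b + 2y√(1+z²) = 3.89 + 2×3.67×2.786 = 24.34 m.
Hydraulic radius R = A/P = 49.3/24.34 = 2.026 m.
Manning's equation: Q = (1/n) A R^(2/3) S^(1/2) = (1/0.037) × 49.3 × 2.026^(2/3) × 0.00039^(1/2) = 42.1 m³/s.

Q = 42.1 m³/s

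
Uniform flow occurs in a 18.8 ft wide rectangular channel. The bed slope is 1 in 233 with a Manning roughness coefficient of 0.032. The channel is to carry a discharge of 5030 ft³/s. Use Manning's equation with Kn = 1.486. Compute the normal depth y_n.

Manning's equation rearranged: A R^(2/3) = nQ / (1.486·√S) = 0.032 × 5030 / (1.486 × √0.004292) = 1653.
Try y = 31 ft: A R^(2/3) = 2176 — over.
Try y = 24.5 ft: A R^(2/3) = 1652 — ≈ 1653.

y_n = 24.5 ft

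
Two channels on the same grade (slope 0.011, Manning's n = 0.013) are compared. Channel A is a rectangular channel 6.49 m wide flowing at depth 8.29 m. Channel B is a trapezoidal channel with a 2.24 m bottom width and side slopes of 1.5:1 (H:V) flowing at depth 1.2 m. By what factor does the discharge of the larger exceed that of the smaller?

Channel A: Flow area A = b·y = 6.49 × 8.29 = 53.8 m². Wetted perimeter P = b + 2y = 6.49 + 2×8.29 = 23.07 m. Hydraulic radius R = A/P = 53.8/23.07 = 2.332 m. Q_A = (1/0.013)·53.8·2.332^(2/3)·√0.011 = 763.3 m³/s.
Channel B: With bottom width b = 2.24 m and side slope z = 1.5: A = (b + zy)y = (2.24 + 1.5×1.2)×1.2 = 4.848 m²; P = b + 2y√(1+z²) = 2.24 + 2×1.2×1.803 = 6.567 m. Hydraulic radius R = A/P = 4.848/6.567 = 0.7383 m. Q_B = (1/0.013)·4.848·0.7383^(2/3)·√0.011 = 31.95 m³/s.
The larger discharge is 763.3 m³/s and the smaller is 31.95 m³/s; the ratio is 23.9.

23.9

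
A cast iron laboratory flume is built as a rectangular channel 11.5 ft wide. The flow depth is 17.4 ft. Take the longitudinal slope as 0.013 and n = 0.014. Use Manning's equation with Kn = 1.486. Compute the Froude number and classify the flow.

Flow area A = b·y = 11.5 × 17.4 = 200.1 ft². Wetted perimeter P = b + 2y = 11.5 + 2×17.4 = 46.3 ft.
Hydraulic radius R = A/P = 200.1/46.3 = 4.322 ft.
V = (1.486/n) R^(2/3) √S = (1.486/0.014) × 4.322^(2/3) × √0.013 = 32.11 ft/s. Hydraulic depth D_h = A/T = 200.1/11.5 = 17.4 ft.
Froude number Fr = V/√(g·D_h) = 32.11/√(32.2×17.4) = 1.36, which is greater than 1, so the flow is supercritical.

supercritical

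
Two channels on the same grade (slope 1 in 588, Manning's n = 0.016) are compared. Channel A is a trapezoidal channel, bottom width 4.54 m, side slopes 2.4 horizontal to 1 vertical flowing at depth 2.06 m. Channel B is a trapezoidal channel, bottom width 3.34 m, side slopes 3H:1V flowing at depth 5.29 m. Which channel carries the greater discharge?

Channel A: With bottom width b = 4.54 m and side slope z = 2.4: A = (b + zy)y = (4.54 + 2.4×2.06)×2.06 = 19.54 m²; P = b + 2y√(1+z²) = 4.54 + 2×2.06×2.6 = 15.25 m. Hydraulic radius R = A/P = 19.54/15.25 = 1.281 m. Q_A = (1/0.016)·19.54·1.281^(2/3)·√0.001701 = 59.39 m³/s.
Channel B: With bottom width b = 3.34 m and side slope z = 3: A = (b + zy)y = (3.34 + 3×5.29)×5.29 = 101.6 m²; P = b + 2y√(1+z²) = 3.34 + 2×5.29×3.162 = 36.8 m. Hydraulic radius R = A/P = 101.6/36.8 = 2.762 m. Q_B = (1/0.016)·101.6·2.762^(2/3)·√0.001701 = 515.6 m³/s.
Q_A = 59.39 m³/s vs Q_B = 515.6 m³/s, so channel B carries more.

channel B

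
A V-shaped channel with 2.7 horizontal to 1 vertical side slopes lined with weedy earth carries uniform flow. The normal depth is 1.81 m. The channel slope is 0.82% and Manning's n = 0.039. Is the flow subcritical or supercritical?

For a triangular section with side slope z = 2.7: A = zy² = 2.7×1.81² = 8.845 m²; P = 2y√(1+z²) = 2×1.81×2.879 = 10.42 m.
Hydraulic radius R = A/P = 8.845/10.42 = 0.8487 m.
V = (1/n) R^(2/3) √S = (1/0.039) × 0.8487^(2/3) × √0.0082 = 2.081 m/s. Hydraulic depth D_h = A/T = 8.845/9.774 = 0.905 m.
Froude number Fr = V/√(g·D_h) = 2.081/√(9.81×0.905) = 0.699, which is less than 1, so the flow is subcritical.

subcritical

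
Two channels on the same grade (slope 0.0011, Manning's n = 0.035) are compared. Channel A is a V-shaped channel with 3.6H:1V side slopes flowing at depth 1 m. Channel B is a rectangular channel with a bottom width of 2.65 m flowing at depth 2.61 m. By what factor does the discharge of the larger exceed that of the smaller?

2.87

Channel A: For a triangular section with side slope z = 3.6: A = zy² = 3.6×1² = 3.6 m²; P = 2y√(1+z²) = 2×1×3.736 = 7.473 m. Hydraulic radius R = A/P = 3.6/7.473 = 0.4818 m. Q_A = (1/0.035)·3.6·0.4818^(2/3)·√0.0011 = 2.096 m³/s.
Channel B: Flow area A = b·y = 2.65 × 2.61 = 6.916 m². Wetted perimeter P = b + 2y = 2.65 + 2×2.61 = 7.87 m. Hydraulic radius R = A/P = 6.916/7.87 = 0.8788 m. Q_B = (1/0.035)·6.916·0.8788^(2/3)·√0.0011 = 6.013 m³/s.
The larger discharge is 6.013 m³/s and the smaller is 2.096 m³/s; the ratio is 2.87.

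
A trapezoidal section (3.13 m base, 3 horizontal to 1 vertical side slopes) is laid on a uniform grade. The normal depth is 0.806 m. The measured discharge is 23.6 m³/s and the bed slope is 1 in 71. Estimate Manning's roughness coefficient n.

n = 0.015

With bottom width b = 3.13 m and side slope z = 3: A = (b + zy)y = (3.13 + 3×0.806)×0.806 = 4.472 m²; P = b + 2y√(1+z²) = 3.13 + 2×0.806×3.162 = 8.228 m.
Hydraulic radius R = A/P = 4.472/8.228 = 0.5435 m.
Rearranging Manning's equation: n = (1/Q) A R^(2/3) S^(1/2) = (1/23.6) × 4.472 × 0.5435^(2/3) × √0.01408 = 0.015.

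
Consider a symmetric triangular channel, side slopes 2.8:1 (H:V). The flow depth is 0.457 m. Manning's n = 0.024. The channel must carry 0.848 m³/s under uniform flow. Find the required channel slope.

S = 0.00939

For a triangular section with side slope z = 2.8: A = zy² = 2.8×0.457² = 0.5848 m²; P = 2y√(1+z²) = 2×0.457×2.973 = 2.718 m.
Hydraulic radius R = A/P = 0.5848/2.718 = 0.2152 m.
From Manning's equation, S = [nQ / (1 A R^(2/3))]² = [0.024 × 0.848 / (1 × 0.5848 × 0.2152^(2/3))]² = 0.00939.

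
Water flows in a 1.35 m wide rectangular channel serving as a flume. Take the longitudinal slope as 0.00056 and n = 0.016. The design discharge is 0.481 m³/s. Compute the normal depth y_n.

y_n = 0.538 m

Manning's equation rearranged: A R^(2/3) = nQ / (1·√S) = 0.016 × 0.481 / (√0.00056) = 0.3252.
Try y = 0.583 m: A R^(2/3) = 0.3627 — over.
Try y = 0.439 m: A R^(2/3) = 0.2451 — short.
Try y = 0.538 m: A R^(2/3) = 0.325 — ≈ 0.3252.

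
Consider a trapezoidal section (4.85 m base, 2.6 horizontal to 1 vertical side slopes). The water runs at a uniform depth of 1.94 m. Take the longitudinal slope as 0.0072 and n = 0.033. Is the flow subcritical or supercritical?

With bottom width b = 4.85 m and side slope z = 2.6: A = (b + zy)y = (4.85 + 2.6×1.94)×1.94 = 19.19 m²; P = b + 2y√(1+z²) = 4.85 + 2×1.94×2.786 = 15.66 m.
Hydraulic radius R = A/P = 19.19/15.66 = 1.226 m.
V = (1/n) R^(2/3) √S = (1/0.033) × 1.226^(2/3) × √0.0072 = 2.945 m/s. Hydraulic depth D_h = A/T = 19.19/14.94 = 1.285 m.
Froude number Fr = V/√(g·D_h) = 2.945/√(9.81×1.285) = 0.83, which is less than 1, so the flow is subcritical.

subcritical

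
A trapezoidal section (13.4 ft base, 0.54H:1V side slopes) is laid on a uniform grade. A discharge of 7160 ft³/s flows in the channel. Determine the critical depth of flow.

y_c = 16.5 ft

At critical depth, Q² T / (g A³) = 1, i.e. A³/T = Q²/g = 7160²/32.2 = 1592000.
At y = 18.8 ft: A³/T = 2576000 — high.
At y = 16.5 ft: A³/T = 1598000 — ≈ 1592000.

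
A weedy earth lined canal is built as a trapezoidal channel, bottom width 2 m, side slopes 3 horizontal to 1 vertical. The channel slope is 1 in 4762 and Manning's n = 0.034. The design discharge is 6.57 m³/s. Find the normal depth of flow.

Manning's equation rearranged: A R^(2/3) = nQ / (1·√S) = 0.034 × 6.57 / (√0.00021) = 15.41.
Trying y = 1.69 m: A R^(2/3) = 11.48 — low.
Trying y = 2.24 m: A R^(2/3) = 22.16 — high.
Trying y = 1.92 m: A R^(2/3) = 15.43 — ≈ 15.41.

y_n = 1.92 m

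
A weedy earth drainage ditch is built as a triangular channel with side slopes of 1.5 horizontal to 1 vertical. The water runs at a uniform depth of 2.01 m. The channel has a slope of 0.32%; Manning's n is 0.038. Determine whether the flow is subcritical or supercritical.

subcritical

For a triangular section with side slope z = 1.5: A = zy² = 1.5×2.01² = 6.06 m²; P = 2y√(1+z²) = 2×2.01×1.803 = 7.247 m.
Hydraulic radius R = A/P = 6.06/7.247 = 0.8362 m.
V = (1/n) R^(2/3) √S = (1/0.038) × 0.8362^(2/3) × √0.0032 = 1.321 m/s. Hydraulic depth D_h = A/T = 6.06/6.03 = 1.005 m.
Froude number Fr = V/√(g·D_h) = 1.321/√(9.81×1.005) = 0.421, which is less than 1, so the flow is subcritical.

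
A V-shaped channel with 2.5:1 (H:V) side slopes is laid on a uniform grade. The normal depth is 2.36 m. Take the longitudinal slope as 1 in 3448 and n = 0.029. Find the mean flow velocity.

V = 0.624 m/s

For a triangular section with side slope z = 2.5: A = zy² = 2.5×2.36² = 13.92 m²; P = 2y√(1+z²) = 2×2.36×2.693 = 12.71 m.
Hydraulic radius R = A/P = 13.92/12.71 = 1.096 m.
From Manning's equation, V = (1/n) R^(2/3) S^(1/2) = (1/0.029) × 1.096^(2/3) × 0.00029^(1/2) = 0.624 m/s.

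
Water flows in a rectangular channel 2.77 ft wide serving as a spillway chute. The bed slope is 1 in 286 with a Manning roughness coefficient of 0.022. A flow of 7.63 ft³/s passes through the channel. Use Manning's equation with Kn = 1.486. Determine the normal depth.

y_n = 0.993 ft

Manning's equation rearranged: A R^(2/3) = nQ / (1.486·√S) = 0.022 × 7.63 / (1.486 × √0.003497) = 1.91.
Try y = 0.794 ft: A R^(2/3) = 1.394 — low.
Try y = 1.08 ft: A R^(2/3) = 2.144 — high.
Try y = 0.993 ft: A R^(2/3) = 1.909 — ≈ 1.91.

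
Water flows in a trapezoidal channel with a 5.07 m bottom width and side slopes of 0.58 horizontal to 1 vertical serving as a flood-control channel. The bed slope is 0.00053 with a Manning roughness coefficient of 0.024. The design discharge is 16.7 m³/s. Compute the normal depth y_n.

y_n = 2.21 m

Manning's equation rearranged: A R^(2/3) = nQ / (1·√S) = 0.024 × 16.7 / (√0.00053) = 17.41.
At y = 2.39 m: A R^(2/3) = 19.82 — over.
At y = 2.21 m: A R^(2/3) = 17.39 — close enough.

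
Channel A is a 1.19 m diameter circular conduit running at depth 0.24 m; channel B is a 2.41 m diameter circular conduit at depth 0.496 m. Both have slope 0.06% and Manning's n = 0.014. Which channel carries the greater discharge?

channel B

Channel A: For a circular section of diameter D = 1.19 m at depth y = 0.24 m, the central angle is θ = 2 arccos(1 − 2y/D) = 1.863 rad. Then A = (D²/8)(θ − sin θ) = 0.1603 m² and P = Dθ/2 = 1.108 m. Hydraulic radius R = A/P = 0.1603/1.108 = 0.1446 m. Q_A = (1/0.014)·0.1603·0.1446^(2/3)·√0.0006 = 0.07724 m³/s.
Channel B: For a circular section of diameter D = 2.41 m at depth y = 0.496 m, the central angle is θ = 2 arccos(1 − 2y/D) = 1.883 rad. Then A = (D²/8)(θ − sin θ) = 0.6766 m² and P = Dθ/2 = 2.27 m. Hydraulic radius R = A/P = 0.6766/2.27 = 0.2981 m. Q_B = (1/0.014)·0.6766·0.2981^(2/3)·√0.0006 = 0.5283 m³/s.
Q_A = 0.07724 m³/s vs Q_B = 0.5283 m³/s, so channel B carries more.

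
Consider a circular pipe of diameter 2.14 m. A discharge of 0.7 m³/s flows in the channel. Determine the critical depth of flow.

y_c = 0.381 m

At critical depth, Q² T / (g A³) = 1, i.e. A³/T = Q²/g = 0.7²/9.81 = 0.04995.
Trying y = 0.302 m: A³/T = 0.01992 — too small.
Trying y = 0.46 m: A³/T = 0.104 — too large.
Trying y = 0.381 m: A³/T = 0.04971 — matches.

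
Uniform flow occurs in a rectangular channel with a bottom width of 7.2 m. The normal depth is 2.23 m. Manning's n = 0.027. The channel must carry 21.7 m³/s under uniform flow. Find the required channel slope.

Flow area A = b·y = 7.2 × 2.23 = 16.06 m². Wetted perimeter P = b + 2y = 7.2 + 2×2.23 = 11.66 m.
Hydraulic radius R = A/P = 16.06/11.66 = 1.377 m.
From Manning's equation, S = [nQ / (1 A R^(2/3))]² = [0.027 × 21.7 / (1 × 16.06 × 1.377^(2/3))]² = 0.000869.

S = 0.000869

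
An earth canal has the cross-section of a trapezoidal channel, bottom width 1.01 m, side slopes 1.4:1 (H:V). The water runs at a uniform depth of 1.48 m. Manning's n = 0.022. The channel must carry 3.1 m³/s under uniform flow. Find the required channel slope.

S = 0.00033

With bottom width b = 1.01 m and side slope z = 1.4: A = (b + zy)y = (1.01 + 1.4×1.48)×1.48 = 4.561 m²; P = b + 2y√(1+z²) = 1.01 + 2×1.48×1.72 = 6.103 m.
Hydraulic radius R = A/P = 4.561/6.103 = 0.7474 m.
From Manning's equation, S = [nQ / (1 A R^(2/3))]² = [0.022 × 3.1 / (1 × 4.561 × 0.7474^(2/3))]² = 0.00033.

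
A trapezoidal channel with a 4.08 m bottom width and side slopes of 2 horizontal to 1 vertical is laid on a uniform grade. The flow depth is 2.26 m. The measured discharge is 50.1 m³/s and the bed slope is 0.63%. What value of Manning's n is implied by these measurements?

With bottom width b = 4.08 m and side slope z = 2: A = (b + zy)y = (4.08 + 2×2.26)×2.26 = 19.44 m²; P = b + 2y√(1+z²) = 4.08 + 2×2.26×2.236 = 14.19 m.
Hydraulic radius R = A/P = 19.44/14.19 = 1.37 m.
Rearranging Manning's equation: n = (1/Q) A R^(2/3) S^(1/2) = (1/50.1) × 19.44 × 1.37^(2/3) × √0.0063 = 0.038.

n = 0.038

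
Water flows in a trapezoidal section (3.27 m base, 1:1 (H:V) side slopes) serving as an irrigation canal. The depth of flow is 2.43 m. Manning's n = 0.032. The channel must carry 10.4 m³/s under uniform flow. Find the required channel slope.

With bottom width b = 3.27 m and side slope z = 1: A = (b + zy)y = (3.27 + 1×2.43)×2.43 = 13.85 m²; P = b + 2y√(1+z²) = 3.27 + 2×2.43×1.414 = 10.14 m.
Hydraulic radius R = A/P = 13.85/10.14 = 1.366 m.
From Manning's equation, S = [nQ / (1 A R^(2/3))]² = [0.032 × 10.4 / (1 × 13.85 × 1.366^(2/3))]² = 0.000381.

S = 0.000381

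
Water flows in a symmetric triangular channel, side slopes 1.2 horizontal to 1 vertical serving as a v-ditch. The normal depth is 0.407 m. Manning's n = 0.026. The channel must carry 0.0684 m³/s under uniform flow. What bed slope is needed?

S = 0.00095

For a triangular section with side slope z = 1.2: A = zy² = 1.2×0.407² = 0.1988 m²; P = 2y√(1+z²) = 2×0.407×1.562 = 1.272 m.
Hydraulic radius R = A/P = 0.1988/1.272 = 0.1563 m.
From Manning's equation, S = [nQ / (1 A R^(2/3))]² = [0.026 × 0.0684 / (1 × 0.1988 × 0.1563^(2/3))]² = 0.00095.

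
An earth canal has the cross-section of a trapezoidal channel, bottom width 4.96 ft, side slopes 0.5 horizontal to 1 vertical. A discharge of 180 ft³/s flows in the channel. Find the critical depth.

y_c = 3.09 ft

At critical depth, Q² T / (g A³) = 1, i.e. A³/T = Q²/g = 180²/32.2 = 1006.
At y = 3.42 ft: A³/T = 1416 — over.
At y = 2.47 ft: A³/T = 482.2 — short.
At y = 3.09 ft: A³/T = 1009 — ≈ 1006.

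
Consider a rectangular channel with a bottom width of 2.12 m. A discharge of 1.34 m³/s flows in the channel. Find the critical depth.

For a rectangular channel, critical depth y_c = (q²/g)^(1/3) where q = Q/b = 1.34/2.12 = 0.6321 m²/s.
So y_c = (0.6321²/9.81)^(1/3) = 0.344 m.

y_c = 0.344 m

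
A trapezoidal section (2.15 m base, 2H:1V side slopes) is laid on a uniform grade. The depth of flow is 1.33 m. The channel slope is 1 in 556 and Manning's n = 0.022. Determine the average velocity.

V = 1.65 m/s

With bottom width b = 2.15 m and side slope z = 2: A = (b + zy)y = (2.15 + 2×1.33)×1.33 = 6.397 m²; P = b + 2y√(1+z²) = 2.15 + 2×1.33×2.236 = 8.098 m.
Hydraulic radius R = A/P = 6.397/8.098 = 0.79 m.
From Manning's equation, V = (1/n) R^(2/3) S^(1/2) = (1/0.022) × 0.79^(2/3) × 0.001799^(1/2) = 1.65 m/s.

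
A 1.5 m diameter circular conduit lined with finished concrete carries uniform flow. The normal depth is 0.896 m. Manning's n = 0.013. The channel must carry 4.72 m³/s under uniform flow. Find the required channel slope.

For a circular section of diameter D = 1.5 m at depth y = 0.896 m, the central angle is θ = 2 arccos(1 − 2y/D) = 3.533 rad. Then A = (D²/8)(θ − sin θ) = 1.101 m² and P = Dθ/2 = 2.65 m.
Hydraulic radius R = A/P = 1.101/2.65 = 0.4155 m.
From Manning's equation, S = [nQ / (1 A R^(2/3))]² = [0.013 × 4.72 / (1 × 1.101 × 0.4155^(2/3))]² = 0.01.

S = 0.01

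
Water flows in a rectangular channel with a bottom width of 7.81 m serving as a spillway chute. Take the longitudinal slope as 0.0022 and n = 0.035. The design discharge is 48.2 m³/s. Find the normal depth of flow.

Manning's equation rearranged: A R^(2/3) = nQ / (1·√S) = 0.035 × 48.2 / (√0.0022) = 35.97.
Try y = 4.05 m: A R^(2/3) = 50.01 — over.
Try y = 2.21 m: A R^(2/3) = 21.72 — short.
Try y = 3.17 m: A R^(2/3) = 35.95 — ≈ 35.97.

y_n = 3.17 m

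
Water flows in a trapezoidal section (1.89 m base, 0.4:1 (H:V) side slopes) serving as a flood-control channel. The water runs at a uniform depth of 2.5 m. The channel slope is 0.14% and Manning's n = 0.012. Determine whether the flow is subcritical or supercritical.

With bottom width b = 1.89 m and side slope z = 0.4: A = (b + zy)y = (1.89 + 0.4×2.5)×2.5 = 7.225 m²; P = b + 2y√(1+z²) = 1.89 + 2×2.5×1.077 = 7.275 m.
Hydraulic radius R = A/P = 7.225/7.275 = 0.9931 m.
V = (1/n) R^(2/3) √S = (1/0.012) × 0.9931^(2/3) × √0.0014 = 3.104 m/s. Hydraulic depth D_h = A/T = 7.225/3.89 = 1.857 m.
Froude number Fr = V/√(g·D_h) = 3.104/√(9.81×1.857) = 0.727, which is less than 1, so the flow is subcritical.

subcritical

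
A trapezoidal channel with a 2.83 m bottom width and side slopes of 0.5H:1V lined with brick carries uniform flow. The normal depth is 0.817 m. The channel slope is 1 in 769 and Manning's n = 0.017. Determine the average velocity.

V = 1.46 m/s

With bottom width b = 2.83 m and side slope z = 0.5: A = (b + zy)y = (2.83 + 0.5×0.817)×0.817 = 2.646 m²; P = b + 2y√(1+z²) = 2.83 + 2×0.817×1.118 = 4.657 m.
Hydraulic radius R = A/P = 2.646/4.657 = 0.5682 m.
From Manning's equation, V = (1/n) R^(2/3) S^(1/2) = (1/0.017) × 0.5682^(2/3) × 0.0013^(1/2) = 1.46 m/s.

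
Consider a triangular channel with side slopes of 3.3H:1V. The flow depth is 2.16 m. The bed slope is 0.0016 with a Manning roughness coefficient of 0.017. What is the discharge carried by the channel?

Q = 37 m³/s

For a triangular section with side slope z = 3.3: A = zy² = 3.3×2.16² = 15.4 m²; P = 2y√(1+z²) = 2×2.16×3.448 = 14.9 m.
Hydraulic radius R = A/P = 15.4/14.9 = 1.034 m.
Manning's equation: Q = (1/n) A R^(2/3) S^(1/2) = (1/0.017) × 15.4 × 1.034^(2/3) × 0.0016^(1/2) = 37 m³/s.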